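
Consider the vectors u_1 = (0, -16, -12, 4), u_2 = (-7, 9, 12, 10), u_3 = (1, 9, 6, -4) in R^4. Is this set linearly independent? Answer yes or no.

no

Form the matrix with these vectors as rows and row reduce.
Swap R1 ↔ R2
R3 ← R3 + (1/7)·R1: [0, 72/7, 54/7, -18/7]
R3 ← R3 + (9/14)·R2: [0, 0, 0, 0]
2 nonzero rows, so the 3 vectors span a space of dimension 2.
Since 2 < 3, the vectors are linearly dependent.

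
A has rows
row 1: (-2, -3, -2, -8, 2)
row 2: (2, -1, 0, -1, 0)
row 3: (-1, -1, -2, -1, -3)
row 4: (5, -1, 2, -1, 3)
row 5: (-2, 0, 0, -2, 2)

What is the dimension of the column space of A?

Row reduce to echelon form.
R2 ← R2 + R1: [0, -4, -2, -9, 2]
R3 ← R3 − (1/2)·R1: [0, 1/2, -1, 3, -4]
R4 ← R4 + (5/2)·R1: [0, -17/2, -3, -21, 8]
R5 ← R5 − R1: [0, 3, 2, 6, 0]
R3 ← R3 + (1/8)·R2: [0, 0, -5/4, 15/8, -15/4]
R4 ← R4 − (17/8)·R2: [0, 0, 5/4, -15/8, 15/4]
R5 ← R5 + (3/4)·R2: [0, 0, 1/2, -3/4, 3/2]
R4 ← R4 + R3: [0, 0, 0, 0, 0]
R5 ← R5 + (2/5)·R3: [0, 0, 0, 0, 0]
Echelon form has 3 nonzero rows, so rank(A) = 3.
The column space has dimension equal to the rank: 3.

3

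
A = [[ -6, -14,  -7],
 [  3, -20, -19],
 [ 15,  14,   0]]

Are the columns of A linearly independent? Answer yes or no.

Row reduce A to echelon form.
R2 ← R2 + (1/2)·R1: [0, -27, -45/2]
R3 ← R3 + (5/2)·R1: [0, -21, -35/2]
R3 ← R3 − (7/9)·R2: [0, 0, 0]
2 pivots among 3 columns.
Only 2 < 3 pivot columns, so the columns are linearly dependent.

no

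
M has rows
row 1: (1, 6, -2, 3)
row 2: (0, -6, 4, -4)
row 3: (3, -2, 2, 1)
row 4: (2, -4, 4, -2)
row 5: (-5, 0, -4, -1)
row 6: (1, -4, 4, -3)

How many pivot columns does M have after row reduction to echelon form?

Row reduce to echelon form.
R3 ← R3 − (3)·R1: [0, -20, 8, -8]
R4 ← R4 − (2)·R1: [0, -16, 8, -8]
R5 ← R5 + (5)·R1: [0, 30, -14, 14]
R6 ← R6 − R1: [0, -10, 6, -6]
R3 ← R3 − (10/3)·R2: [0, 0, -16/3, 16/3]
R4 ← R4 − (8/3)·R2: [0, 0, -8/3, 8/3]
R5 ← R5 + (5)·R2: [0, 0, 6, -6]
R6 ← R6 − (5/3)·R2: [0, 0, -2/3, 2/3]
R4 ← R4 − (1/2)·R3: [0, 0, 0, 0]
R5 ← R5 + (9/8)·R3: [0, 0, 0, 0]
R6 ← R6 − (1/8)·R3: [0, 0, 0, 0]
Echelon form has 3 nonzero rows, so rank(M) = 3.
Each nonzero row contributes one pivot column: 3 pivot columns.

3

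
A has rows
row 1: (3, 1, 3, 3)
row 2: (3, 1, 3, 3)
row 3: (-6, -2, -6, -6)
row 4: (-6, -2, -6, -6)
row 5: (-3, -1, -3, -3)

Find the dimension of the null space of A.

Row reduce to echelon form.
R2 ← R2 − R1: [0, 0, 0, 0]
R3 ← R3 + (2)·R1: [0, 0, 0, 0]
R4 ← R4 + (2)·R1: [0, 0, 0, 0]
R5 ← R5 + R1: [0, 0, 0, 0]
1 nonzero row, so rank(A) = 1.
A has 4 columns; by rank–nullity, nullity = 4 − 1 = 3.

3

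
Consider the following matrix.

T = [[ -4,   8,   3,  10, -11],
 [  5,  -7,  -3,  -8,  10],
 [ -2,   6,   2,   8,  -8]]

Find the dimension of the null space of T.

Row reduce to echelon form.
R2 ← R2 + (5/4)·R1: [0, 3, 3/4, 9/2, -15/4]
R3 ← R3 − (1/2)·R1: [0, 2, 1/2, 3, -5/2]
R3 ← R3 − (2/3)·R2: [0, 0, 0, 0, 0]
2 nonzero rows, so rank(T) = 2.
T has 5 columns; by rank–nullity, nullity = 5 − 2 = 3.

3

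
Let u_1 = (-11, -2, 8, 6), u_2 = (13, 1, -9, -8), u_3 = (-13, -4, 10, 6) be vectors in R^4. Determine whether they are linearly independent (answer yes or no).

Form the matrix with these vectors as rows and row reduce.
R2 ← R2 + (13/11)·R1: [0, -15/11, 5/11, -10/11]
R3 ← R3 − (13/11)·R1: [0, -18/11, 6/11, -12/11]
R3 ← R3 − (6/5)·R2: [0, 0, 0, 0]
2 nonzero rows, so the 3 vectors span a space of dimension 2.
Since 2 < 3, the vectors are linearly dependent.

no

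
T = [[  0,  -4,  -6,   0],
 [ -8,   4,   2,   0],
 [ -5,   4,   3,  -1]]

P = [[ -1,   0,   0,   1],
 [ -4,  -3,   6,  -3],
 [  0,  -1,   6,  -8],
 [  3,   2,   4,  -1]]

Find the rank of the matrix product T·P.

First compute TP:
[[ 16,  18, -60,  60],
 [ -8, -14,  36, -36],
 [-14, -17,  38, -40]]
Now row reduce the product.
R2 ← R2 + (1/2)·R1: [0, -5, 6, -6]
R3 ← R3 + (7/8)·R1: [0, -5/4, -29/2, 25/2]
R3 ← R3 − (1/4)·R2: [0, 0, -16, 14]
3 nonzero rows, so rank(TP) = 3.

3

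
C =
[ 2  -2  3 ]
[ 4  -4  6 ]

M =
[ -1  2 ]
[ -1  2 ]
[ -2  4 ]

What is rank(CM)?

1

First compute CM:
[[ -6,  12],
 [-12,  24]]
Now row reduce the product.
R2 ← R2 − (2)·R1: [0, 0]
1 nonzero row, so rank(CM) = 1.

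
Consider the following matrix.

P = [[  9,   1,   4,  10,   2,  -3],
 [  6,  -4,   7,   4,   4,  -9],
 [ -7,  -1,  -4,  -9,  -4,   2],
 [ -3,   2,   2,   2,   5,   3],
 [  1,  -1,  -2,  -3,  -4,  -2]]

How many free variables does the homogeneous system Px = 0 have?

1

Row reduce to echelon form.
R2 ← R2 − (2/3)·R1: [0, -14/3, 13/3, -8/3, 8/3, -7]
R3 ← R3 + (7/9)·R1: [0, -2/9, -8/9, -11/9, -22/9, -1/3]
R4 ← R4 + (1/3)·R1: [0, 7/3, 10/3, 16/3, 17/3, 2]
R5 ← R5 − (1/9)·R1: [0, -10/9, -22/9, -37/9, -38/9, -5/3]
R3 ← R3 − (1/21)·R2: [0, 0, -23/21, -23/21, -18/7, 0]
R4 ← R4 + (1/2)·R2: [0, 0, 11/2, 4, 7, -3/2]
R5 ← R5 − (5/21)·R2: [0, 0, -73/21, -73/21, -34/7, 0]
R4 ← R4 + (231/46)·R3: [0, 0, 0, -3/2, -136/23, -3/2]
R5 ← R5 − (73/23)·R3: [0, 0, 0, 0, 76/23, 0]
5 nonzero rows, so rank(P) = 5.
P has 6 columns; by rank–nullity, nullity = 6 − 5 = 1.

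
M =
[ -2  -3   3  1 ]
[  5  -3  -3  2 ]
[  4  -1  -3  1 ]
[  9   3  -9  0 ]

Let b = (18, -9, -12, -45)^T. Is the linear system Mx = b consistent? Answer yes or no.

Row reduce the augmented matrix [M | b].
R2 ← R2 + (5/2)·R1: [0, -21/2, 9/2, 9/2, 36]
R3 ← R3 + (2)·R1: [0, -7, 3, 3, 24]
R4 ← R4 + (9/2)·R1: [0, -21/2, 9/2, 9/2, 36]
R3 ← R3 − (2/3)·R2: [0, 0, 0, 0, 0]
R4 ← R4 − R2: [0, 0, 0, 0, 0]
The echelon form has 2 nonzero rows, and every pivot lies in the first 4 columns, so rank(M) = rank([M|b]) = 2.
The system is consistent.

yes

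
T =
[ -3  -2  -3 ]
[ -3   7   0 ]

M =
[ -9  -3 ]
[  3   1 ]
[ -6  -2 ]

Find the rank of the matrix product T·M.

First compute TM:
[[ 39,  13],
 [ 48,  16]]
Now row reduce the product.
R2 ← R2 − (16/13)·R1: [0, 0]
1 nonzero row, so rank(TM) = 1.

1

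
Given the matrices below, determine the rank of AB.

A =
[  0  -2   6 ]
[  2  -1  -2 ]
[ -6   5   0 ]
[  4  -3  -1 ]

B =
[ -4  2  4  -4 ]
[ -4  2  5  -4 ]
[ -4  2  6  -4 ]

First compute AB:
[[-16,   8,  26, -16],
 [  4,  -2,  -9,   4],
 [  4,  -2,   1,   4],
 [  0,   0,  -5,   0]]
Now row reduce the product.
R2 ← R2 + (1/4)·R1: [0, 0, -5/2, 0]
R3 ← R3 + (1/4)·R1: [0, 0, 15/2, 0]
R3 ← R3 + (3)·R2: [0, 0, 0, 0]
R4 ← R4 − (2)·R2: [0, 0, 0, 0]
2 nonzero rows, so rank(AB) = 2.

2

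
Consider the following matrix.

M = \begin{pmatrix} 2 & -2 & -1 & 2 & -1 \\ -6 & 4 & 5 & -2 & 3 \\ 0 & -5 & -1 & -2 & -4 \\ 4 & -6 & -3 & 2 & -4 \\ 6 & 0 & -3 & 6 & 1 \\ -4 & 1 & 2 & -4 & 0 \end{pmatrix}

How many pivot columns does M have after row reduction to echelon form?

Row reduce to echelon form.
R2 ← R2 + (3)·R1: [0, -2, 2, 4, 0]
R4 ← R4 − (2)·R1: [0, -2, -1, -2, -2]
R5 ← R5 − (3)·R1: [0, 6, 0, 0, 4]
R6 ← R6 + (2)·R1: [0, -3, 0, 0, -2]
R3 ← R3 − (5/2)·R2: [0, 0, -6, -12, -4]
R4 ← R4 − R2: [0, 0, -3, -6, -2]
R5 ← R5 + (3)·R2: [0, 0, 6, 12, 4]
R6 ← R6 − (3/2)·R2: [0, 0, -3, -6, -2]
R4 ← R4 − (1/2)·R3: [0, 0, 0, 0, 0]
R5 ← R5 + R3: [0, 0, 0, 0, 0]
R6 ← R6 − (1/2)·R3: [0, 0, 0, 0, 0]
Echelon form has 3 nonzero rows, so rank(M) = 3.
Each nonzero row contributes one pivot column: 3 pivot columns.

3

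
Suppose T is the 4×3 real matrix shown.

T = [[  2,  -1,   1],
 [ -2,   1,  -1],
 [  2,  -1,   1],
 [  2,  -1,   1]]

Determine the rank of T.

Row reduce to echelon form.
R2 ← R2 + R1: [0, 0, 0]
R3 ← R3 − R1: [0, 0, 0]
R4 ← R4 − R1: [0, 0, 0]
Echelon form has 1 nonzero row, so rank(T) = 1.

1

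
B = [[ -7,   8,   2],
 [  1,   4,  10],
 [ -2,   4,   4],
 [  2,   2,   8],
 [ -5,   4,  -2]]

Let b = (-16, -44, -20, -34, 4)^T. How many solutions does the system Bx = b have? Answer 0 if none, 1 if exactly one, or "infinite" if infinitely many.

Row reduce the augmented matrix [B | b].
R2 ← R2 + (1/7)·R1: [0, 36/7, 72/7, -324/7]
R3 ← R3 − (2/7)·R1: [0, 12/7, 24/7, -108/7]
R4 ← R4 + (2/7)·R1: [0, 30/7, 60/7, -270/7]
R5 ← R5 − (5/7)·R1: [0, -12/7, -24/7, 108/7]
R3 ← R3 − (1/3)·R2: [0, 0, 0, 0]
R4 ← R4 − (5/6)·R2: [0, 0, 0, 0]
R5 ← R5 + (1/3)·R2: [0, 0, 0, 0]
The echelon form has 2 nonzero rows, and every pivot lies in the first 3 columns, so rank(B) = rank([B|b]) = 2.
The system is consistent.
rank = 2 < 3 unknowns, so there are infinitely many solutions.

infinite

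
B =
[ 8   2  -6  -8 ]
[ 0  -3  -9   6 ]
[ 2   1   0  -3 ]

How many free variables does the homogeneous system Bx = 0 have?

Row reduce to echelon form.
R3 ← R3 − (1/4)·R1: [0, 1/2, 3/2, -1]
R3 ← R3 + (1/6)·R2: [0, 0, 0, 0]
2 nonzero rows, so rank(B) = 2.
B has 4 columns; by rank–nullity, nullity = 4 − 2 = 2.

2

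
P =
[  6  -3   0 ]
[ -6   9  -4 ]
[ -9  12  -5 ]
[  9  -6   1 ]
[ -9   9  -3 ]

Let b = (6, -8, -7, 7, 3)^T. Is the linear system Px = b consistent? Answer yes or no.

Row reduce the augmented matrix [P | b].
R2 ← R2 + R1: [0, 6, -4, -2]
R3 ← R3 + (3/2)·R1: [0, 15/2, -5, 2]
R4 ← R4 − (3/2)·R1: [0, -3/2, 1, -2]
R5 ← R5 + (3/2)·R1: [0, 9/2, -3, 12]
R3 ← R3 − (5/4)·R2: [0, 0, 0, 9/2]
R4 ← R4 + (1/4)·R2: [0, 0, 0, -5/2]
R5 ← R5 − (3/4)·R2: [0, 0, 0, 27/2]
R4 ← R4 + (5/9)·R3: [0, 0, 0, 0]
R5 ← R5 − (3)·R3: [0, 0, 0, 0]
The echelon form has 3 nonzero rows; the last pivot sits in the augmented column, so rank(P) = 2 but rank([P|b]) = 3.
Since the ranks differ, the system is inconsistent.

no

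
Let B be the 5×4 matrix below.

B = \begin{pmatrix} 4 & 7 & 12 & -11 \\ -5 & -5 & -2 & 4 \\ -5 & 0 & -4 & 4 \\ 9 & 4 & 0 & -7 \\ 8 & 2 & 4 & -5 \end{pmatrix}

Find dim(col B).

4

Row reduce to echelon form.
R2 ← R2 + (5/4)·R1: [0, 15/4, 13, -39/4]
R3 ← R3 + (5/4)·R1: [0, 35/4, 11, -39/4]
R4 ← R4 − (9/4)·R1: [0, -47/4, -27, 71/4]
R5 ← R5 − (2)·R1: [0, -12, -20, 17]
R3 ← R3 − (7/3)·R2: [0, 0, -58/3, 13]
R4 ← R4 + (47/15)·R2: [0, 0, 206/15, -64/5]
R5 ← R5 + (16/5)·R2: [0, 0, 108/5, -71/5]
R4 ← R4 + (103/145)·R3: [0, 0, 0, -517/145]
R5 ← R5 + (162/145)·R3: [0, 0, 0, 47/145]
R5 ← R5 + (1/11)·R4: [0, 0, 0, 0]
Echelon form has 4 nonzero rows, so rank(B) = 4.
The column space has dimension equal to the rank: 4.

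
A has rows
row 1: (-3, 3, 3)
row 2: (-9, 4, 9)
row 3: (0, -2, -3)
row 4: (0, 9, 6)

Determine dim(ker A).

Row reduce to echelon form.
R2 ← R2 − (3)·R1: [0, -5, 0]
R3 ← R3 − (2/5)·R2: [0, 0, -3]
R4 ← R4 + (9/5)·R2: [0, 0, 6]
R4 ← R4 + (2)·R3: [0, 0, 0]
3 nonzero rows, so rank(A) = 3.
A has 3 columns; by rank–nullity, nullity = 3 − 3 = 0.

0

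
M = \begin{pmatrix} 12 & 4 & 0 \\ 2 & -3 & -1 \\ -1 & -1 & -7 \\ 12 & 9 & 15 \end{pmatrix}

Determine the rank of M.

3

Row reduce to echelon form.
R2 ← R2 − (1/6)·R1: [0, -11/3, -1]
R3 ← R3 + (1/12)·R1: [0, -2/3, -7]
R4 ← R4 − R1: [0, 5, 15]
R3 ← R3 − (2/11)·R2: [0, 0, -75/11]
R4 ← R4 + (15/11)·R2: [0, 0, 150/11]
R4 ← R4 + (2)·R3: [0, 0, 0]
Echelon form has 3 nonzero rows, so rank(M) = 3.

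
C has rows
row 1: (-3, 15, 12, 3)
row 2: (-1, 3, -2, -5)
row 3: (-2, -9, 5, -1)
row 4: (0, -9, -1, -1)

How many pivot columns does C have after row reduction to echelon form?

3

Row reduce to echelon form.
R2 ← R2 − (1/3)·R1: [0, -2, -6, -6]
R3 ← R3 − (2/3)·R1: [0, -19, -3, -3]
R3 ← R3 − (19/2)·R2: [0, 0, 54, 54]
R4 ← R4 − (9/2)·R2: [0, 0, 26, 26]
R4 ← R4 − (13/27)·R3: [0, 0, 0, 0]
Echelon form has 3 nonzero rows, so rank(C) = 3.
Each nonzero row contributes one pivot column: 3 pivot columns.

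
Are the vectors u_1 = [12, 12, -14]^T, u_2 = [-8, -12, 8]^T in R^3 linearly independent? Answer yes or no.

yes

Form the matrix with these vectors as rows and row reduce.
R2 ← R2 + (2/3)·R1: [0, -4, -4/3]
2 nonzero rows, so the 2 vectors span a space of dimension 2.
Since 2 = 2, the vectors are linearly independent.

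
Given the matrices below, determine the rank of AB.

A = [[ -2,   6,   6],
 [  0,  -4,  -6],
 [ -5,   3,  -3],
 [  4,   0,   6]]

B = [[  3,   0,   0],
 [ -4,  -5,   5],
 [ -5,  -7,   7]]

2

First compute AB:
[[-60, -72,  72],
 [ 46,  62, -62],
 [-12,   6,  -6],
 [-18, -42,  42]]
Now row reduce the product.
R2 ← R2 + (23/30)·R1: [0, 34/5, -34/5]
R3 ← R3 − (1/5)·R1: [0, 102/5, -102/5]
R4 ← R4 − (3/10)·R1: [0, -102/5, 102/5]
R3 ← R3 − (3)·R2: [0, 0, 0]
R4 ← R4 + (3)·R2: [0, 0, 0]
2 nonzero rows, so rank(AB) = 2.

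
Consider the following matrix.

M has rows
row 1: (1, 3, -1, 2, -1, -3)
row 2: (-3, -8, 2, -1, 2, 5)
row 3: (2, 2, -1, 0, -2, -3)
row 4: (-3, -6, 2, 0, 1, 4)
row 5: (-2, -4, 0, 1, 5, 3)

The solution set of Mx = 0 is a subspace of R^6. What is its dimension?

2

Row reduce to echelon form.
R2 ← R2 + (3)·R1: [0, 1, -1, 5, -1, -4]
R3 ← R3 − (2)·R1: [0, -4, 1, -4, 0, 3]
R4 ← R4 + (3)·R1: [0, 3, -1, 6, -2, -5]
R5 ← R5 + (2)·R1: [0, 2, -2, 5, 3, -3]
R3 ← R3 + (4)·R2: [0, 0, -3, 16, -4, -13]
R4 ← R4 − (3)·R2: [0, 0, 2, -9, 1, 7]
R5 ← R5 − (2)·R2: [0, 0, 0, -5, 5, 5]
R4 ← R4 + (2/3)·R3: [0, 0, 0, 5/3, -5/3, -5/3]
R5 ← R5 + (3)·R4: [0, 0, 0, 0, 0, 0]
4 nonzero rows, so rank(M) = 4.
M has 6 columns; by rank–nullity, nullity = 6 − 4 = 2.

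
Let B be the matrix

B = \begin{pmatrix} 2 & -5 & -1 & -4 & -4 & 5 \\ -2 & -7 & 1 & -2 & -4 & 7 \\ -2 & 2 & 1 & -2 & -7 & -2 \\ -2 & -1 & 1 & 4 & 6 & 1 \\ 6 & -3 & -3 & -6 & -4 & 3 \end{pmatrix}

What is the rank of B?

Row reduce to echelon form.
R2 ← R2 + R1: [0, -12, 0, -6, -8, 12]
R3 ← R3 + R1: [0, -3, 0, -6, -11, 3]
R4 ← R4 + R1: [0, -6, 0, 0, 2, 6]
R5 ← R5 − (3)·R1: [0, 12, 0, 6, 8, -12]
R3 ← R3 − (1/4)·R2: [0, 0, 0, -9/2, -9, 0]
R4 ← R4 − (1/2)·R2: [0, 0, 0, 3, 6, 0]
R5 ← R5 + R2: [0, 0, 0, 0, 0, 0]
R4 ← R4 + (2/3)·R3: [0, 0, 0, 0, 0, 0]
Echelon form has 3 nonzero rows, so rank(B) = 3.

3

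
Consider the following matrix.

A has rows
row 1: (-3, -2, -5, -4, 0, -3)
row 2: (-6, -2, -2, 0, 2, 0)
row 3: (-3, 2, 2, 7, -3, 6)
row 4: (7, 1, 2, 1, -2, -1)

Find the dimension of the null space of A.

Row reduce to echelon form.
R2 ← R2 − (2)·R1: [0, 2, 8, 8, 2, 6]
R3 ← R3 − R1: [0, 4, 7, 11, -3, 9]
R4 ← R4 + (7/3)·R1: [0, -11/3, -29/3, -25/3, -2, -8]
R3 ← R3 − (2)·R2: [0, 0, -9, -5, -7, -3]
R4 ← R4 + (11/6)·R2: [0, 0, 5, 19/3, 5/3, 3]
R4 ← R4 + (5/9)·R3: [0, 0, 0, 32/9, -20/9, 4/3]
4 nonzero rows, so rank(A) = 4.
A has 6 columns; by rank–nullity, nullity = 6 − 4 = 2.

2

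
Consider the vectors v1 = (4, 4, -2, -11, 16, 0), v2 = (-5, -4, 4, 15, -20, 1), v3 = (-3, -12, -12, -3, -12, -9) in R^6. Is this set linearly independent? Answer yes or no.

no

Form the matrix with these vectors as rows and row reduce.
R2 ← R2 + (5/4)·R1: [0, 1, 3/2, 5/4, 0, 1]
R3 ← R3 + (3/4)·R1: [0, -9, -27/2, -45/4, 0, -9]
R3 ← R3 + (9)·R2: [0, 0, 0, 0, 0, 0]
2 nonzero rows, so the 3 vectors span a space of dimension 2.
Since 2 < 3, the vectors are linearly dependent.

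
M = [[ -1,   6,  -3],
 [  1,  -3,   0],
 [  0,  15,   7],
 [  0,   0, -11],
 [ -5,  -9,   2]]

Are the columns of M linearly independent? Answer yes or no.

Row reduce M to echelon form.
R2 ← R2 + R1: [0, 3, -3]
R5 ← R5 − (5)·R1: [0, -39, 17]
R3 ← R3 − (5)·R2: [0, 0, 22]
R5 ← R5 + (13)·R2: [0, 0, -22]
R4 ← R4 + (1/2)·R3: [0, 0, 0]
R5 ← R5 + R3: [0, 0, 0]
3 pivots among 3 columns.
Every column is a pivot column, so the columns are linearly independent.

yes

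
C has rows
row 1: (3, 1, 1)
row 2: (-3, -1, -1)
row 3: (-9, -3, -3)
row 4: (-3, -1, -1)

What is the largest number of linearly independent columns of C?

Row reduce to echelon form.
R2 ← R2 + R1: [0, 0, 0]
R3 ← R3 + (3)·R1: [0, 0, 0]
R4 ← R4 + R1: [0, 0, 0]
Echelon form has 1 nonzero row, so rank(C) = 1.
The rank gives the maximum number of linearly independent columns: 1.

1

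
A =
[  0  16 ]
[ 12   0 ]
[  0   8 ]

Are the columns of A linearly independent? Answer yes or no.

Row reduce A to echelon form.
Swap R1 ↔ R2
R3 ← R3 − (1/2)·R2: [0, 0]
2 pivots among 2 columns.
Every column is a pivot column, so the columns are linearly independent.

yes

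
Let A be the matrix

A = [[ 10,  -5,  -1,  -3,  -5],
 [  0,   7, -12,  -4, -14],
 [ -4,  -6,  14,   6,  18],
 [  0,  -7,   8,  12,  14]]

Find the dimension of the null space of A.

Row reduce to echelon form.
R3 ← R3 + (2/5)·R1: [0, -8, 68/5, 24/5, 16]
R3 ← R3 + (8/7)·R2: [0, 0, -4/35, 8/35, 0]
R4 ← R4 + R2: [0, 0, -4, 8, 0]
R4 ← R4 − (35)·R3: [0, 0, 0, 0, 0]
3 nonzero rows, so rank(A) = 3.
A has 5 columns; by rank–nullity, nullity = 5 − 3 = 2.

2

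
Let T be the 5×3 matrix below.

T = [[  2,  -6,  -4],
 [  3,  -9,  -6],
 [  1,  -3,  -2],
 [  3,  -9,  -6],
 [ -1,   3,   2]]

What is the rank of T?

1

Row reduce to echelon form.
R2 ← R2 − (3/2)·R1: [0, 0, 0]
R3 ← R3 − (1/2)·R1: [0, 0, 0]
R4 ← R4 − (3/2)·R1: [0, 0, 0]
R5 ← R5 + (1/2)·R1: [0, 0, 0]
Echelon form has 1 nonzero row, so rank(T) = 1.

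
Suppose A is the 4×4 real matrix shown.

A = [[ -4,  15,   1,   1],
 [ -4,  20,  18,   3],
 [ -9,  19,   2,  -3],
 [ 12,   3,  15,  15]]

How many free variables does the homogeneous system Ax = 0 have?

Row reduce to echelon form.
R2 ← R2 − R1: [0, 5, 17, 2]
R3 ← R3 − (9/4)·R1: [0, -59/4, -1/4, -21/4]
R4 ← R4 + (3)·R1: [0, 48, 18, 18]
R3 ← R3 + (59/20)·R2: [0, 0, 499/10, 13/20]
R4 ← R4 − (48/5)·R2: [0, 0, -726/5, -6/5]
R4 ← R4 + (1452/499)·R3: [0, 0, 0, 345/499]
4 nonzero rows, so rank(A) = 4.
A has 4 columns; by rank–nullity, nullity = 4 − 4 = 0.

0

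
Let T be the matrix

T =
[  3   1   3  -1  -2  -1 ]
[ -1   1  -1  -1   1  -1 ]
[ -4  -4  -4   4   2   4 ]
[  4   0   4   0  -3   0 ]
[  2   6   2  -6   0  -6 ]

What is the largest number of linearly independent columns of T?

2

Row reduce to echelon form.
R2 ← R2 + (1/3)·R1: [0, 4/3, 0, -4/3, 1/3, -4/3]
R3 ← R3 + (4/3)·R1: [0, -8/3, 0, 8/3, -2/3, 8/3]
R4 ← R4 − (4/3)·R1: [0, -4/3, 0, 4/3, -1/3, 4/3]
R5 ← R5 − (2/3)·R1: [0, 16/3, 0, -16/3, 4/3, -16/3]
R3 ← R3 + (2)·R2: [0, 0, 0, 0, 0, 0]
R4 ← R4 + R2: [0, 0, 0, 0, 0, 0]
R5 ← R5 − (4)·R2: [0, 0, 0, 0, 0, 0]
Echelon form has 2 nonzero rows, so rank(T) = 2.
The rank gives the maximum number of linearly independent columns: 2.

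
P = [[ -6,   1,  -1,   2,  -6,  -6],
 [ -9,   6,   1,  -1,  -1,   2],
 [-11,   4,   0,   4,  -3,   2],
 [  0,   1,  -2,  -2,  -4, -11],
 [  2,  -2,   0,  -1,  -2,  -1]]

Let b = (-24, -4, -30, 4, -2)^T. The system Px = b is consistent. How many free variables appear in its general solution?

Row reduce the augmented matrix [P | b].
R2 ← R2 − (3/2)·R1: [0, 9/2, 5/2, -4, 8, 11, 32]
R3 ← R3 − (11/6)·R1: [0, 13/6, 11/6, 1/3, 8, 13, 14]
R5 ← R5 + (1/3)·R1: [0, -5/3, -1/3, -1/3, -4, -3, -10]
R3 ← R3 − (13/27)·R2: [0, 0, 17/27, 61/27, 112/27, 208/27, -38/27]
R4 ← R4 − (2/9)·R2: [0, 0, -23/9, -10/9, -52/9, -121/9, -28/9]
R5 ← R5 + (10/27)·R2: [0, 0, 16/27, -49/27, -28/27, 29/27, 50/27]
R4 ← R4 + (69/17)·R3: [0, 0, 0, 137/17, 188/17, 303/17, -150/17]
R5 ← R5 − (16/17)·R3: [0, 0, 0, -67/17, -84/17, -105/17, 54/17]
R5 ← R5 + (67/137)·R4: [0, 0, 0, 0, 64/137, 348/137, -156/137]
The echelon form has 5 nonzero rows, and every pivot lies in the first 6 columns, so rank(P) = rank([P|b]) = 5.
The system is consistent.
Free variables = (unknowns) − (rank) = 6 − 5 = 1.

1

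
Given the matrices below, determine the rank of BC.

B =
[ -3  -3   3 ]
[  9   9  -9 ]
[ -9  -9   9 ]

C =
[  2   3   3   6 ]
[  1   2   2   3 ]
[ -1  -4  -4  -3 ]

First compute BC:
[[-12, -27, -27, -36],
 [ 36,  81,  81, 108],
 [-36, -81, -81, -108]]
Now row reduce the product.
R2 ← R2 + (3)·R1: [0, 0, 0, 0]
R3 ← R3 − (3)·R1: [0, 0, 0, 0]
1 nonzero row, so rank(BC) = 1.

1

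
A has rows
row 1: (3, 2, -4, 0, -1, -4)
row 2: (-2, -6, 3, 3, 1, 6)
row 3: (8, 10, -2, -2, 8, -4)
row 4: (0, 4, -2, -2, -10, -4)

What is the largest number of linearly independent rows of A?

Row reduce to echelon form.
R2 ← R2 + (2/3)·R1: [0, -14/3, 1/3, 3, 1/3, 10/3]
R3 ← R3 − (8/3)·R1: [0, 14/3, 26/3, -2, 32/3, 20/3]
R3 ← R3 + R2: [0, 0, 9, 1, 11, 10]
R4 ← R4 + (6/7)·R2: [0, 0, -12/7, 4/7, -68/7, -8/7]
R4 ← R4 + (4/21)·R3: [0, 0, 0, 16/21, -160/21, 16/21]
Echelon form has 4 nonzero rows, so rank(A) = 4.
The rank gives the maximum number of linearly independent rows: 4.

4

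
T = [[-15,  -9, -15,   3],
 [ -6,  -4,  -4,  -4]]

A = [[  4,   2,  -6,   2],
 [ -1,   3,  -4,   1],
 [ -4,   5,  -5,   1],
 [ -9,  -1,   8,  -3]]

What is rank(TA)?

First compute TA:
[[-18, -135, 225, -63],
 [ 32, -40,  40,  -8]]
Now row reduce the product.
R2 ← R2 + (16/9)·R1: [0, -280, 440, -120]
2 nonzero rows, so rank(TA) = 2.

2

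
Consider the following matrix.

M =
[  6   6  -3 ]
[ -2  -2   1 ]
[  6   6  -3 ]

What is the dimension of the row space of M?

Row reduce to echelon form.
R2 ← R2 + (1/3)·R1: [0, 0, 0]
R3 ← R3 − R1: [0, 0, 0]
Echelon form has 1 nonzero row, so rank(M) = 1.
The row space has dimension equal to the rank: 1.

1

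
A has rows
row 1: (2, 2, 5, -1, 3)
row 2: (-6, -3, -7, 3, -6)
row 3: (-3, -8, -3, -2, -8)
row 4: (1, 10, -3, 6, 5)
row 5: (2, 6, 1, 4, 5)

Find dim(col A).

Row reduce to echelon form.
R2 ← R2 + (3)·R1: [0, 3, 8, 0, 3]
R3 ← R3 + (3/2)·R1: [0, -5, 9/2, -7/2, -7/2]
R4 ← R4 − (1/2)·R1: [0, 9, -11/2, 13/2, 7/2]
R5 ← R5 − R1: [0, 4, -4, 5, 2]
R3 ← R3 + (5/3)·R2: [0, 0, 107/6, -7/2, 3/2]
R4 ← R4 − (3)·R2: [0, 0, -59/2, 13/2, -11/2]
R5 ← R5 − (4/3)·R2: [0, 0, -44/3, 5, -2]
R4 ← R4 + (177/107)·R3: [0, 0, 0, 76/107, -323/107]
R5 ← R5 + (88/107)·R3: [0, 0, 0, 227/107, -82/107]
R5 ← R5 − (227/76)·R4: [0, 0, 0, 0, 33/4]
Echelon form has 5 nonzero rows, so rank(A) = 5.
The column space has dimension equal to the rank: 5.

5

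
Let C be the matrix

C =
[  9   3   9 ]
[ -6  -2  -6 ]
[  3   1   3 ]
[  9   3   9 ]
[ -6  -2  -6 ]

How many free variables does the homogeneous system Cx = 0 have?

Row reduce to echelon form.
R2 ← R2 + (2/3)·R1: [0, 0, 0]
R3 ← R3 − (1/3)·R1: [0, 0, 0]
R4 ← R4 − R1: [0, 0, 0]
R5 ← R5 + (2/3)·R1: [0, 0, 0]
1 nonzero row, so rank(C) = 1.
C has 3 columns; by rank–nullity, nullity = 3 − 1 = 2.

2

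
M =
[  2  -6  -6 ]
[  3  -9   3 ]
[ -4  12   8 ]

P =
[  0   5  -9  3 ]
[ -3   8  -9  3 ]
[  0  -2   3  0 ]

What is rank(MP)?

First compute MP:
[[ 18, -26,  18, -12],
 [ 27, -63,  63, -18],
 [-36,  60, -48,  24]]
Now row reduce the product.
R2 ← R2 − (3/2)·R1: [0, -24, 36, 0]
R3 ← R3 + (2)·R1: [0, 8, -12, 0]
R3 ← R3 + (1/3)·R2: [0, 0, 0, 0]
2 nonzero rows, so rank(MP) = 2.

2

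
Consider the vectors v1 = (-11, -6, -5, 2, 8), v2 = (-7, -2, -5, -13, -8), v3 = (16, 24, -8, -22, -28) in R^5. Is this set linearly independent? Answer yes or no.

Form the matrix with these vectors as rows and row reduce.
R2 ← R2 − (7/11)·R1: [0, 20/11, -20/11, -157/11, -144/11]
R3 ← R3 + (16/11)·R1: [0, 168/11, -168/11, -210/11, -180/11]
R3 ← R3 − (42/5)·R2: [0, 0, 0, 504/5, 468/5]
3 nonzero rows, so the 3 vectors span a space of dimension 3.
Since 3 = 3, the vectors are linearly independent.

yes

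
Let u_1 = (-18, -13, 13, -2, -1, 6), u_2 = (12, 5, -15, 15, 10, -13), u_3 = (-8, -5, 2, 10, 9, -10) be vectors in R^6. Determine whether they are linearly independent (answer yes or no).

yes

Form the matrix with these vectors as rows and row reduce.
R2 ← R2 + (2/3)·R1: [0, -11/3, -19/3, 41/3, 28/3, -9]
R3 ← R3 − (4/9)·R1: [0, 7/9, -34/9, 98/9, 85/9, -38/3]
R3 ← R3 + (7/33)·R2: [0, 0, -169/33, 455/33, 377/33, -481/33]
3 nonzero rows, so the 3 vectors span a space of dimension 3.
Since 3 = 3, the vectors are linearly independent.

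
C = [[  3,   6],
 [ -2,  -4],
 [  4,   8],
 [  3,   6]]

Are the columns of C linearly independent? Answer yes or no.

no

Row reduce C to echelon form.
R2 ← R2 + (2/3)·R1: [0, 0]
R3 ← R3 − (4/3)·R1: [0, 0]
R4 ← R4 − R1: [0, 0]
1 pivot among 2 columns.
Only 1 < 2 pivot columns, so the columns are linearly dependent.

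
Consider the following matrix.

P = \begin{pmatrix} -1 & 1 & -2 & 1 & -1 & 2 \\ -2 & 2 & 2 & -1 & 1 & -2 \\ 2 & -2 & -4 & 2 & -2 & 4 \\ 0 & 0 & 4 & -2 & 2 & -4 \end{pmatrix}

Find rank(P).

Row reduce to echelon form.
R2 ← R2 − (2)·R1: [0, 0, 6, -3, 3, -6]
R3 ← R3 + (2)·R1: [0, 0, -8, 4, -4, 8]
R3 ← R3 + (4/3)·R2: [0, 0, 0, 0, 0, 0]
R4 ← R4 − (2/3)·R2: [0, 0, 0, 0, 0, 0]
Echelon form has 2 nonzero rows, so rank(P) = 2.

2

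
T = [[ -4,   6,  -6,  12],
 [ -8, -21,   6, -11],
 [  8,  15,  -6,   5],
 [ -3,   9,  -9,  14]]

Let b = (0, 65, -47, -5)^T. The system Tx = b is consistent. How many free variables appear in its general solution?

Row reduce the augmented matrix [T | b].
R2 ← R2 − (2)·R1: [0, -33, 18, -35, 65]
R3 ← R3 + (2)·R1: [0, 27, -18, 29, -47]
R4 ← R4 − (3/4)·R1: [0, 9/2, -9/2, 5, -5]
R3 ← R3 + (9/11)·R2: [0, 0, -36/11, 4/11, 68/11]
R4 ← R4 + (3/22)·R2: [0, 0, -45/22, 5/22, 85/22]
R4 ← R4 − (5/8)·R3: [0, 0, 0, 0, 0]
The echelon form has 3 nonzero rows, and every pivot lies in the first 4 columns, so rank(T) = rank([T|b]) = 3.
The system is consistent.
Free variables = (unknowns) − (rank) = 4 − 3 = 1.

1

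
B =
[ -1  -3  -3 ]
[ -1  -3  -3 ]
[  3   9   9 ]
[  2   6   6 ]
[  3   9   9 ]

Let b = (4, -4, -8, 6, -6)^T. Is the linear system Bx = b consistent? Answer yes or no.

Row reduce the augmented matrix [B | b].
R2 ← R2 − R1: [0, 0, 0, -8]
R3 ← R3 + (3)·R1: [0, 0, 0, 4]
R4 ← R4 + (2)·R1: [0, 0, 0, 14]
R5 ← R5 + (3)·R1: [0, 0, 0, 6]
R3 ← R3 + (1/2)·R2: [0, 0, 0, 0]
R4 ← R4 + (7/4)·R2: [0, 0, 0, 0]
R5 ← R5 + (3/4)·R2: [0, 0, 0, 0]
The echelon form has 2 nonzero rows; the last pivot sits in the augmented column, so rank(B) = 1 but rank([B|b]) = 2.
Since the ranks differ, the system is inconsistent.

no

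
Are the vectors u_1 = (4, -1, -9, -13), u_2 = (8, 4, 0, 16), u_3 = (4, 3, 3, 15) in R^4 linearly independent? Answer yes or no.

Form the matrix with these vectors as rows and row reduce.
R2 ← R2 − (2)·R1: [0, 6, 18, 42]
R3 ← R3 − R1: [0, 4, 12, 28]
R3 ← R3 − (2/3)·R2: [0, 0, 0, 0]
2 nonzero rows, so the 3 vectors span a space of dimension 2.
Since 2 < 3, the vectors are linearly dependent.

no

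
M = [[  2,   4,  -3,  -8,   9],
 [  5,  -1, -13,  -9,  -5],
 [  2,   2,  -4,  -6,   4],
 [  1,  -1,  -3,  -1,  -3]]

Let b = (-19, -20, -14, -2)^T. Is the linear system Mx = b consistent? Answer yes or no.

Row reduce the augmented matrix [M | b].
R2 ← R2 − (5/2)·R1: [0, -11, -11/2, 11, -55/2, 55/2]
R3 ← R3 − R1: [0, -2, -1, 2, -5, 5]
R4 ← R4 − (1/2)·R1: [0, -3, -3/2, 3, -15/2, 15/2]
R3 ← R3 − (2/11)·R2: [0, 0, 0, 0, 0, 0]
R4 ← R4 − (3/11)·R2: [0, 0, 0, 0, 0, 0]
The echelon form has 2 nonzero rows, and every pivot lies in the first 5 columns, so rank(M) = rank([M|b]) = 2.
The system is consistent.

yes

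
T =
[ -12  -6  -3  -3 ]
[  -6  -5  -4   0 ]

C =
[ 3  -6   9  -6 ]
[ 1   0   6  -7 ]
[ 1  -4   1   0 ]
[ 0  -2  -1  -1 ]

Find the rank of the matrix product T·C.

First compute TC:
[[-45,  90, -144, 117],
 [-27,  52, -88,  71]]
Now row reduce the product.
R2 ← R2 − (3/5)·R1: [0, -2, -8/5, 4/5]
2 nonzero rows, so rank(TC) = 2.

2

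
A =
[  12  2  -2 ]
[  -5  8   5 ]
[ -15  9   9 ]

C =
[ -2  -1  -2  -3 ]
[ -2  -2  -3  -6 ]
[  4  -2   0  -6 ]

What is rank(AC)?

First compute AC:
[[-36, -12, -30, -36],
 [ 14, -21, -14, -63],
 [ 48, -21,   3, -63]]
Now row reduce the product.
R2 ← R2 + (7/18)·R1: [0, -77/3, -77/3, -77]
R3 ← R3 + (4/3)·R1: [0, -37, -37, -111]
R3 ← R3 − (111/77)·R2: [0, 0, 0, 0]
2 nonzero rows, so rank(AC) = 2.

2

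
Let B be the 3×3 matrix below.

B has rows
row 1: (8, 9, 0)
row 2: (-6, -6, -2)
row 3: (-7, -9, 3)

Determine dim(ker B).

Row reduce to echelon form.
R2 ← R2 + (3/4)·R1: [0, 3/4, -2]
R3 ← R3 + (7/8)·R1: [0, -9/8, 3]
R3 ← R3 + (3/2)·R2: [0, 0, 0]
2 nonzero rows, so rank(B) = 2.
B has 3 columns; by rank–nullity, nullity = 3 − 2 = 1.

1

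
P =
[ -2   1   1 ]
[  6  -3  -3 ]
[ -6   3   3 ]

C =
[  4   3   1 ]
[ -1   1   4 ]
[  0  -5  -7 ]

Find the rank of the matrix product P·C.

First compute PC:
[[ -9, -10,  -5],
 [ 27,  30,  15],
 [-27, -30, -15]]
Now row reduce the product.
R2 ← R2 + (3)·R1: [0, 0, 0]
R3 ← R3 − (3)·R1: [0, 0, 0]
1 nonzero row, so rank(PC) = 1.

1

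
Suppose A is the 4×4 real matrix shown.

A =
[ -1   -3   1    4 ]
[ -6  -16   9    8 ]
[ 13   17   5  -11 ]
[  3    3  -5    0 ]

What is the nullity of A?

Row reduce to echelon form.
R2 ← R2 − (6)·R1: [0, 2, 3, -16]
R3 ← R3 + (13)·R1: [0, -22, 18, 41]
R4 ← R4 + (3)·R1: [0, -6, -2, 12]
R3 ← R3 + (11)·R2: [0, 0, 51, -135]
R4 ← R4 + (3)·R2: [0, 0, 7, -36]
R4 ← R4 − (7/51)·R3: [0, 0, 0, -297/17]
4 nonzero rows, so rank(A) = 4.
A has 4 columns; by rank–nullity, nullity = 4 − 4 = 0.

0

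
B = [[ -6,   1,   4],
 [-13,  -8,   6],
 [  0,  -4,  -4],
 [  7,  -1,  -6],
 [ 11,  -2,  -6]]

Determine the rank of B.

3

Row reduce to echelon form.
R2 ← R2 − (13/6)·R1: [0, -61/6, -8/3]
R4 ← R4 + (7/6)·R1: [0, 1/6, -4/3]
R5 ← R5 + (11/6)·R1: [0, -1/6, 4/3]
R3 ← R3 − (24/61)·R2: [0, 0, -180/61]
R4 ← R4 + (1/61)·R2: [0, 0, -84/61]
R5 ← R5 − (1/61)·R2: [0, 0, 84/61]
R4 ← R4 − (7/15)·R3: [0, 0, 0]
R5 ← R5 + (7/15)·R3: [0, 0, 0]
Echelon form has 3 nonzero rows, so rank(B) = 3.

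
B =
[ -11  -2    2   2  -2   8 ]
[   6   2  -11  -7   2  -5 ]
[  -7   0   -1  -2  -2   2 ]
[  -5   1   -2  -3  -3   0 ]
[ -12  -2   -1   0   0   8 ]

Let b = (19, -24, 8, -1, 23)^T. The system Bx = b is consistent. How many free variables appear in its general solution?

1

Row reduce the augmented matrix [B | b].
R2 ← R2 + (6/11)·R1: [0, 10/11, -109/11, -65/11, 10/11, -7/11, -150/11]
R3 ← R3 − (7/11)·R1: [0, 14/11, -25/11, -36/11, -8/11, -34/11, -45/11]
R4 ← R4 − (5/11)·R1: [0, 21/11, -32/11, -43/11, -23/11, -40/11, -106/11]
R5 ← R5 − (12/11)·R1: [0, 2/11, -35/11, -24/11, 24/11, -8/11, 25/11]
R3 ← R3 − (7/5)·R2: [0, 0, 58/5, 5, -2, -11/5, 15]
R4 ← R4 − (21/10)·R2: [0, 0, 179/10, 17/2, -4, -23/10, 19]
R5 ← R5 − (1/5)·R2: [0, 0, -6/5, -1, 2, -3/5, 5]
R4 ← R4 − (179/116)·R3: [0, 0, 0, 91/116, -53/58, 127/116, -481/116]
R5 ← R5 + (3/29)·R3: [0, 0, 0, -14/29, 52/29, -24/29, 190/29]
R5 ← R5 + (8/13)·R4: [0, 0, 0, 0, 16/13, -2/13, 4]
The echelon form has 5 nonzero rows, and every pivot lies in the first 6 columns, so rank(B) = rank([B|b]) = 5.
The system is consistent.
Free variables = (unknowns) − (rank) = 6 − 5 = 1.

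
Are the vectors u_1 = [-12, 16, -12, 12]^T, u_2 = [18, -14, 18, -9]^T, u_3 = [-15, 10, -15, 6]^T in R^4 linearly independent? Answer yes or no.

Form the matrix with these vectors as rows and row reduce.
R2 ← R2 + (3/2)·R1: [0, 10, 0, 9]
R3 ← R3 − (5/4)·R1: [0, -10, 0, -9]
R3 ← R3 + R2: [0, 0, 0, 0]
2 nonzero rows, so the 3 vectors span a space of dimension 2.
Since 2 < 3, the vectors are linearly dependent.

no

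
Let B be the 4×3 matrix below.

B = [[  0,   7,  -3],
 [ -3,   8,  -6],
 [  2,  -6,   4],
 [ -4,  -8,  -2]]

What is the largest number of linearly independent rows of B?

Row reduce to echelon form.
Swap R1 ↔ R2
R3 ← R3 + (2/3)·R1: [0, -2/3, 0]
R4 ← R4 − (4/3)·R1: [0, -56/3, 6]
R3 ← R3 + (2/21)·R2: [0, 0, -2/7]
R4 ← R4 + (8/3)·R2: [0, 0, -2]
R4 ← R4 − (7)·R3: [0, 0, 0]
Echelon form has 3 nonzero rows, so rank(B) = 3.
The rank gives the maximum number of linearly independent rows: 3.

3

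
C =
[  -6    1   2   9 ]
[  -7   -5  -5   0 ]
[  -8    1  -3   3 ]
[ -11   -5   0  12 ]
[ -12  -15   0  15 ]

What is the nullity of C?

Row reduce to echelon form.
R2 ← R2 − (7/6)·R1: [0, -37/6, -22/3, -21/2]
R3 ← R3 − (4/3)·R1: [0, -1/3, -17/3, -9]
R4 ← R4 − (11/6)·R1: [0, -41/6, -11/3, -9/2]
R5 ← R5 − (2)·R1: [0, -17, -4, -3]
R3 ← R3 − (2/37)·R2: [0, 0, -195/37, -312/37]
R4 ← R4 − (41/37)·R2: [0, 0, 165/37, 264/37]
R5 ← R5 − (102/37)·R2: [0, 0, 600/37, 960/37]
R4 ← R4 + (11/13)·R3: [0, 0, 0, 0]
R5 ← R5 + (40/13)·R3: [0, 0, 0, 0]
3 nonzero rows, so rank(C) = 3.
C has 4 columns; by rank–nullity, nullity = 4 − 3 = 1.

1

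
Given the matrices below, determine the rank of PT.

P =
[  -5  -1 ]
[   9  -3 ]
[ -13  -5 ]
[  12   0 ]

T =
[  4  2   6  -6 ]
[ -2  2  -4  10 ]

2

First compute PT:
[[-18, -12, -26,  20],
 [ 42,  12,  66, -84],
 [-42, -36, -58,  28],
 [ 48,  24,  72, -72]]
Now row reduce the product.
R2 ← R2 + (7/3)·R1: [0, -16, 16/3, -112/3]
R3 ← R3 − (7/3)·R1: [0, -8, 8/3, -56/3]
R4 ← R4 + (8/3)·R1: [0, -8, 8/3, -56/3]
R3 ← R3 − (1/2)·R2: [0, 0, 0, 0]
R4 ← R4 − (1/2)·R2: [0, 0, 0, 0]
2 nonzero rows, so rank(PT) = 2.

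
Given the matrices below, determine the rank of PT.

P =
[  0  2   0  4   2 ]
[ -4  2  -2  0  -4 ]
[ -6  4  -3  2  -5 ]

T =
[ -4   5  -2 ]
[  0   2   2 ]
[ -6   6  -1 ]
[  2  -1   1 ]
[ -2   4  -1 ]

First compute PT:
[[  4,   8,   6],
 [ 36, -44,  18],
 [ 56, -62,  30]]
Now row reduce the product.
R2 ← R2 − (9)·R1: [0, -116, -36]
R3 ← R3 − (14)·R1: [0, -174, -54]
R3 ← R3 − (3/2)·R2: [0, 0, 0]
2 nonzero rows, so rank(PT) = 2.

2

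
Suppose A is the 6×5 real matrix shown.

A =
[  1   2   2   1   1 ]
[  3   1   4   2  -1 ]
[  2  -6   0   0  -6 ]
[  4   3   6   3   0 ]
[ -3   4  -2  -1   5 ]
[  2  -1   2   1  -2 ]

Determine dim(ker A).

3

Row reduce to echelon form.
R2 ← R2 − (3)·R1: [0, -5, -2, -1, -4]
R3 ← R3 − (2)·R1: [0, -10, -4, -2, -8]
R4 ← R4 − (4)·R1: [0, -5, -2, -1, -4]
R5 ← R5 + (3)·R1: [0, 10, 4, 2, 8]
R6 ← R6 − (2)·R1: [0, -5, -2, -1, -4]
R3 ← R3 − (2)·R2: [0, 0, 0, 0, 0]
R4 ← R4 − R2: [0, 0, 0, 0, 0]
R5 ← R5 + (2)·R2: [0, 0, 0, 0, 0]
R6 ← R6 − R2: [0, 0, 0, 0, 0]
2 nonzero rows, so rank(A) = 2.
A has 5 columns; by rank–nullity, nullity = 5 − 2 = 3.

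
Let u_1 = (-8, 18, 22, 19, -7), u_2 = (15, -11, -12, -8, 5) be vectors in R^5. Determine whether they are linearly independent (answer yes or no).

yes

Form the matrix with these vectors as rows and row reduce.
R2 ← R2 + (15/8)·R1: [0, 91/4, 117/4, 221/8, -65/8]
2 nonzero rows, so the 2 vectors span a space of dimension 2.
Since 2 = 2, the vectors are linearly independent.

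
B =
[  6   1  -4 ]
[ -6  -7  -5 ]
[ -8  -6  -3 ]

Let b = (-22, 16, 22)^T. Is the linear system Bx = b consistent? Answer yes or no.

yes

Row reduce the augmented matrix [B | b].
R2 ← R2 + R1: [0, -6, -9, -6]
R3 ← R3 + (4/3)·R1: [0, -14/3, -25/3, -22/3]
R3 ← R3 − (7/9)·R2: [0, 0, -4/3, -8/3]
The echelon form has 3 nonzero rows, and every pivot lies in the first 3 columns, so rank(B) = rank([B|b]) = 3.
The system is consistent.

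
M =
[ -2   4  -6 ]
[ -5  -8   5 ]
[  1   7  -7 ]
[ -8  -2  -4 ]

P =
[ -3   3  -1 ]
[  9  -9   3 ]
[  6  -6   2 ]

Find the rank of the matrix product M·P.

1

First compute MP:
[[  6,  -6,   2],
 [-27,  27,  -9],
 [ 18, -18,   6],
 [-18,  18,  -6]]
Now row reduce the product.
R2 ← R2 + (9/2)·R1: [0, 0, 0]
R3 ← R3 − (3)·R1: [0, 0, 0]
R4 ← R4 + (3)·R1: [0, 0, 0]
1 nonzero row, so rank(MP) = 1.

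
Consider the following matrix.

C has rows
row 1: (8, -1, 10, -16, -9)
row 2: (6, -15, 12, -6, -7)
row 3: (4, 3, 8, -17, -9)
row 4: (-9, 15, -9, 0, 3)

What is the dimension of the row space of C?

3

Row reduce to echelon form.
R2 ← R2 − (3/4)·R1: [0, -57/4, 9/2, 6, -1/4]
R3 ← R3 − (1/2)·R1: [0, 7/2, 3, -9, -9/2]
R4 ← R4 + (9/8)·R1: [0, 111/8, 9/4, -18, -57/8]
R3 ← R3 + (14/57)·R2: [0, 0, 78/19, -143/19, -260/57]
R4 ← R4 + (37/38)·R2: [0, 0, 126/19, -231/19, -140/19]
R4 ← R4 − (21/13)·R3: [0, 0, 0, 0, 0]
Echelon form has 3 nonzero rows, so rank(C) = 3.
The row space has dimension equal to the rank: 3.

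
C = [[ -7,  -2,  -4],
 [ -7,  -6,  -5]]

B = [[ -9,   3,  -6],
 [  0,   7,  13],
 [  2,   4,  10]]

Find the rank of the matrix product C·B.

First compute CB:
[[ 55, -51, -24],
 [ 53, -83, -86]]
Now row reduce the product.
R2 ← R2 − (53/55)·R1: [0, -1862/55, -3458/55]
2 nonzero rows, so rank(CB) = 2.

2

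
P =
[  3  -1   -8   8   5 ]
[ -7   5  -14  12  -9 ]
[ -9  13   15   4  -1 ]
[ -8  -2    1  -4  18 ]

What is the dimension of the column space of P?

Row reduce to echelon form.
R2 ← R2 + (7/3)·R1: [0, 8/3, -98/3, 92/3, 8/3]
R3 ← R3 + (3)·R1: [0, 10, -9, 28, 14]
R4 ← R4 + (8/3)·R1: [0, -14/3, -61/3, 52/3, 94/3]
R3 ← R3 − (15/4)·R2: [0, 0, 227/2, -87, 4]
R4 ← R4 + (7/4)·R2: [0, 0, -155/2, 71, 36]
R4 ← R4 + (155/227)·R3: [0, 0, 0, 2632/227, 8792/227]
Echelon form has 4 nonzero rows, so rank(P) = 4.
The column space has dimension equal to the rank: 4.

4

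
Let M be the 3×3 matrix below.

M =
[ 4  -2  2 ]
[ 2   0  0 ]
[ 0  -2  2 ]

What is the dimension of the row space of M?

Row reduce to echelon form.
R2 ← R2 − (1/2)·R1: [0, 1, -1]
R3 ← R3 + (2)·R2: [0, 0, 0]
Echelon form has 2 nonzero rows, so rank(M) = 2.
The row space has dimension equal to the rank: 2.

2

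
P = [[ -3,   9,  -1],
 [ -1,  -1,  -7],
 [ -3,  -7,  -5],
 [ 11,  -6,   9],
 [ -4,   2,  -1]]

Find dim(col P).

3

Row reduce to echelon form.
R2 ← R2 − (1/3)·R1: [0, -4, -20/3]
R3 ← R3 − R1: [0, -16, -4]
R4 ← R4 + (11/3)·R1: [0, 27, 16/3]
R5 ← R5 − (4/3)·R1: [0, -10, 1/3]
R3 ← R3 − (4)·R2: [0, 0, 68/3]
R4 ← R4 + (27/4)·R2: [0, 0, -119/3]
R5 ← R5 − (5/2)·R2: [0, 0, 17]
R4 ← R4 + (7/4)·R3: [0, 0, 0]
R5 ← R5 − (3/4)·R3: [0, 0, 0]
Echelon form has 3 nonzero rows, so rank(P) = 3.
The column space has dimension equal to the rank: 3.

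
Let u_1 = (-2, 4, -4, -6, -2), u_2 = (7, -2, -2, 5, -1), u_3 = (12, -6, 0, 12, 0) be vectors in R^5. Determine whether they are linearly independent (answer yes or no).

Form the matrix with these vectors as rows and row reduce.
R2 ← R2 + (7/2)·R1: [0, 12, -16, -16, -8]
R3 ← R3 + (6)·R1: [0, 18, -24, -24, -12]
R3 ← R3 − (3/2)·R2: [0, 0, 0, 0, 0]
2 nonzero rows, so the 3 vectors span a space of dimension 2.
Since 2 < 3, the vectors are linearly dependent.

no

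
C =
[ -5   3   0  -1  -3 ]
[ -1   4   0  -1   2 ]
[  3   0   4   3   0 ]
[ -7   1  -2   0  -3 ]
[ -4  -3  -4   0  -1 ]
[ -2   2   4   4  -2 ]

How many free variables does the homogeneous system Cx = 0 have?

Row reduce to echelon form.
R2 ← R2 − (1/5)·R1: [0, 17/5, 0, -4/5, 13/5]
R3 ← R3 + (3/5)·R1: [0, 9/5, 4, 12/5, -9/5]
R4 ← R4 − (7/5)·R1: [0, -16/5, -2, 7/5, 6/5]
R5 ← R5 − (4/5)·R1: [0, -27/5, -4, 4/5, 7/5]
R6 ← R6 − (2/5)·R1: [0, 4/5, 4, 22/5, -4/5]
R3 ← R3 − (9/17)·R2: [0, 0, 4, 48/17, -54/17]
R4 ← R4 + (16/17)·R2: [0, 0, -2, 11/17, 62/17]
R5 ← R5 + (27/17)·R2: [0, 0, -4, -8/17, 94/17]
R6 ← R6 − (4/17)·R2: [0, 0, 4, 78/17, -24/17]
R4 ← R4 + (1/2)·R3: [0, 0, 0, 35/17, 35/17]
R5 ← R5 + R3: [0, 0, 0, 40/17, 40/17]
R6 ← R6 − R3: [0, 0, 0, 30/17, 30/17]
R5 ← R5 − (8/7)·R4: [0, 0, 0, 0, 0]
R6 ← R6 − (6/7)·R4: [0, 0, 0, 0, 0]
4 nonzero rows, so rank(C) = 4.
C has 5 columns; by rank–nullity, nullity = 5 − 4 = 1.

1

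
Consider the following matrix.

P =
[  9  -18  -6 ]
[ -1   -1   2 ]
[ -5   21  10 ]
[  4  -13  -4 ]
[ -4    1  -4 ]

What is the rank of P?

Row reduce to echelon form.
R2 ← R2 + (1/9)·R1: [0, -3, 4/3]
R3 ← R3 + (5/9)·R1: [0, 11, 20/3]
R4 ← R4 − (4/9)·R1: [0, -5, -4/3]
R5 ← R5 + (4/9)·R1: [0, -7, -20/3]
R3 ← R3 + (11/3)·R2: [0, 0, 104/9]
R4 ← R4 − (5/3)·R2: [0, 0, -32/9]
R5 ← R5 − (7/3)·R2: [0, 0, -88/9]
R4 ← R4 + (4/13)·R3: [0, 0, 0]
R5 ← R5 + (11/13)·R3: [0, 0, 0]
Echelon form has 3 nonzero rows, so rank(P) = 3.

3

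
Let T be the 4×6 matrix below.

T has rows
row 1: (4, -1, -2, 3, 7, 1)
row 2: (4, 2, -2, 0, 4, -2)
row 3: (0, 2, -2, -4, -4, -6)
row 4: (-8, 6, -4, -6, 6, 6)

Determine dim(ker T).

2

Row reduce to echelon form.
R2 ← R2 − R1: [0, 3, 0, -3, -3, -3]
R4 ← R4 + (2)·R1: [0, 4, -8, 0, 20, 8]
R3 ← R3 − (2/3)·R2: [0, 0, -2, -2, -2, -4]
R4 ← R4 − (4/3)·R2: [0, 0, -8, 4, 24, 12]
R4 ← R4 − (4)·R3: [0, 0, 0, 12, 32, 28]
4 nonzero rows, so rank(T) = 4.
T has 6 columns; by rank–nullity, nullity = 6 − 4 = 2.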